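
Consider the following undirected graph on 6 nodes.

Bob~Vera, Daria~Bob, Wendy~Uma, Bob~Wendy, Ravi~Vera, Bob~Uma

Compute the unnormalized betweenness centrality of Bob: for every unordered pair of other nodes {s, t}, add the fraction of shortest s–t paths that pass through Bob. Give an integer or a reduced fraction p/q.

8

Pairs whose geodesics pass through Bob — Uma–Vera: 1; Uma–Ravi: 1; Uma–Daria: 1; Vera–Daria: 1; Vera–Wendy: 1; Ravi–Daria: 1; Ravi–Wendy: 1; Daria–Wendy: 1.
All other pairs contribute 0.
Summing the contributions gives betweenness(Bob) = 8.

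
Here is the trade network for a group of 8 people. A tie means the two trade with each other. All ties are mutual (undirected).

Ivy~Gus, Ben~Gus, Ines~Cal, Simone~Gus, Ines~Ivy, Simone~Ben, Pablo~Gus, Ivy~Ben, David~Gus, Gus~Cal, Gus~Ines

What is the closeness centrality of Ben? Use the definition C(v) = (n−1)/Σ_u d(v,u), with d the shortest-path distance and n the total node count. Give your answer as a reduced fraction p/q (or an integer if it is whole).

7/11

Distances from Ben: Cal:2, David:2, Gus:1, Ines:2, Ivy:1, Pablo:2, Simone:1. Sum = 11.
n = 8, so closeness = 7/11.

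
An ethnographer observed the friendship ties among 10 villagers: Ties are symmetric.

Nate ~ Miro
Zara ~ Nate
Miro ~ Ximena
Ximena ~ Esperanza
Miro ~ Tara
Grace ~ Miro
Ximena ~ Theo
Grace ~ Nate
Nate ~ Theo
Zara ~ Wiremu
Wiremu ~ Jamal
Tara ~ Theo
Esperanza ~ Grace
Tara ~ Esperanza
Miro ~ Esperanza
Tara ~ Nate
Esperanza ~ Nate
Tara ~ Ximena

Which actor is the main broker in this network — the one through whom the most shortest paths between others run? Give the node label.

Nate

Unnormalized betweenness of each node: Esperanza:11/6, Grace:0, Jamal:0, Miro:11/6, Nate:20, Tara:5/3, Theo:1, Wiremu:8, Ximena:2/3, Zara:14.
Nate has the largest value, 20, making it the main broker — the node through which the most shortest paths run.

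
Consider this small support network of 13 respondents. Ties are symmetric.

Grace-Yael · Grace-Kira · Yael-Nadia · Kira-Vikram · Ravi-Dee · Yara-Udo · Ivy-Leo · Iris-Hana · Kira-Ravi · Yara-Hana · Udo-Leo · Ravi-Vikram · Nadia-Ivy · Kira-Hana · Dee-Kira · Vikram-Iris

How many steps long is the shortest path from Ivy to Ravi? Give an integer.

5

One shortest route is Ivy – Nadia – Yael – Grace – Kira – Ravi, which uses 5 edges, and at distance 4 from Ivy we only reach {Hana, Kira}, which does not include Ravi. So d(Ivy,Ravi) = 5.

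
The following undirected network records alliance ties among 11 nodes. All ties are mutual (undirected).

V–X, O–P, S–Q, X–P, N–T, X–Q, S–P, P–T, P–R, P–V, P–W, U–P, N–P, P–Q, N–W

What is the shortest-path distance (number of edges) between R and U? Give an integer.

One shortest route is R – P – U, which uses 2 edges, and R and U are not directly tied, so nothing shorter exists. So d(R,U) = 2.

2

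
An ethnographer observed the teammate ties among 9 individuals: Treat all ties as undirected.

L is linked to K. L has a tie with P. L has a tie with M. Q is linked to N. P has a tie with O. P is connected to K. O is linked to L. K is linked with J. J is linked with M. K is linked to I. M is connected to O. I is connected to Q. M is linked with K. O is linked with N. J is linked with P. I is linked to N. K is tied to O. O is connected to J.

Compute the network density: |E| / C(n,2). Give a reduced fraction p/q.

1/2

There are 18 edges and 9 nodes, so the maximum possible is C(9,2) = 36.
Density = 18/36 = 1/2.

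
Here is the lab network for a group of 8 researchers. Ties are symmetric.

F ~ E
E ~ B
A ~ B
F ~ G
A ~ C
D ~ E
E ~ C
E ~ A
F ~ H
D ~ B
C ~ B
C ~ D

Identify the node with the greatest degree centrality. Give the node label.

Degrees — A:3, B:4, C:4, D:3, E:5, F:3, G:1, H:1.
The maximum is 5, attained only by E.

E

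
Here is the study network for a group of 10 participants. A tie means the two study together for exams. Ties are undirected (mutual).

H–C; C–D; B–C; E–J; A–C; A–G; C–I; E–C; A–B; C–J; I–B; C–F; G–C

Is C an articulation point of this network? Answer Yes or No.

Yes

Removing C leaves {H} with no path to {A, B, G, and I}, so the network splits into 5 components. C is a cut vertex.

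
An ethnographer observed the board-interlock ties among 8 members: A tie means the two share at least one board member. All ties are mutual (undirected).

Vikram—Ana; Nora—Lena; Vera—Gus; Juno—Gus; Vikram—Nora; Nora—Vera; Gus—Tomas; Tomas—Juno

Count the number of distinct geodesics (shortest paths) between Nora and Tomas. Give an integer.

The shortest distance is 3, and the only length-3 path is Nora–Vera–Gus–Tomas. So there is exactly 1 shortest path.

1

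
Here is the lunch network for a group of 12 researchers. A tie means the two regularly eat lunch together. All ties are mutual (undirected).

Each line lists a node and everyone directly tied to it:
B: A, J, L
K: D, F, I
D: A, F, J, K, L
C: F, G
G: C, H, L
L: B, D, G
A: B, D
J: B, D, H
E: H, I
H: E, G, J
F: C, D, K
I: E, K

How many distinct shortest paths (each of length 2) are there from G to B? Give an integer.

1

The shortest distance is 2, and the only length-2 path is G–L–B. So there is exactly 1 shortest path.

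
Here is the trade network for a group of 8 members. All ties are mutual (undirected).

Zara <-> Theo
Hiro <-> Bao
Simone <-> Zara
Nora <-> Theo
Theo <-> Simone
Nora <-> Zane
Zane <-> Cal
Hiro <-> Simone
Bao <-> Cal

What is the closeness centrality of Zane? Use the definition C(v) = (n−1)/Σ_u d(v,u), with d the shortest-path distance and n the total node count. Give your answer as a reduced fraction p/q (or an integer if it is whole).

7/15

Distances from Zane: Bao:2, Cal:1, Hiro:3, Nora:1, Simone:3, Theo:2, Zara:3. Sum = 15.
n = 8, so closeness = 7/15.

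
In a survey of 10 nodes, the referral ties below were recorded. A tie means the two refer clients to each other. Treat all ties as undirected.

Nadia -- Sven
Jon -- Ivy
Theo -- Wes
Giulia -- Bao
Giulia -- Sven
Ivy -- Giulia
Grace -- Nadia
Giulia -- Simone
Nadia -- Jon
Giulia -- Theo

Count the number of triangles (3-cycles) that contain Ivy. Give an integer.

Ivy's neighbors are Giulia and Jon, but none of them are tied to each other, so no triangle contains Ivy.

0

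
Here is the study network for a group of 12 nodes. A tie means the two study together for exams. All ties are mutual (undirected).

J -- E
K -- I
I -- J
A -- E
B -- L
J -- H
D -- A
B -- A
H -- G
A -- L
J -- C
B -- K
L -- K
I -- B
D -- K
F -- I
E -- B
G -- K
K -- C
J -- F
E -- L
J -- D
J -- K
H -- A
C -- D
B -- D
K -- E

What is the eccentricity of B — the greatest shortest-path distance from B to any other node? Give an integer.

2

Distances from B: A:1, C:2, D:1, E:1, F:2, G:2, H:2, I:1, J:2, K:1, L:1.
The largest is 2 (to H, J, G, C, and F), so the eccentricity of B is 2.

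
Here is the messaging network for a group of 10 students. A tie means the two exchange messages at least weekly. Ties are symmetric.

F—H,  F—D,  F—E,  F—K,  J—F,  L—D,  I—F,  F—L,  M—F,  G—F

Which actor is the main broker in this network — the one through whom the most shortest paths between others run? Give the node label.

Unnormalized betweenness of each node: D:0, E:0, F:35, G:0, H:0, I:0, J:0, K:0, L:0, M:0.
F has the largest value, 35, making it the main broker — the node through which the most shortest paths run.

F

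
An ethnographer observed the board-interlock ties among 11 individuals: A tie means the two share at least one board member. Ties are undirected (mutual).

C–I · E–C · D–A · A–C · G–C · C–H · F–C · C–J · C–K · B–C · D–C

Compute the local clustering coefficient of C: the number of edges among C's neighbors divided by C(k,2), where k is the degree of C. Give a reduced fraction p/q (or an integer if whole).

1/45

C's neighbors: A, B, D, E, F, G, H, I, J, and K (k = 10).
Possible neighbor pairs: C(10,2) = 45. Edges among them: A–D → e = 1.
Clustering(C) = 1/45.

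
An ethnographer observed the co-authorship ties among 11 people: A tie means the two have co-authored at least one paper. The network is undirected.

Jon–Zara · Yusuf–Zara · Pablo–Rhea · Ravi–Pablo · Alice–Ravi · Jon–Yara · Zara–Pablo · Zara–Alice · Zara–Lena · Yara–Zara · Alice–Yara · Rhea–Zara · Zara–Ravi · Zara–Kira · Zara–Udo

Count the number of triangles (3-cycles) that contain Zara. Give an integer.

5

Zara's neighbors: Alice, Jon, Kira, Lena, Pablo, Ravi, Rhea, Udo, Yara, and Yusuf.
Neighbor pairs that are themselves tied: Zara–Alice–Ravi; Zara–Alice–Yara; Zara–Jon–Yara; Zara–Pablo–Ravi; Zara–Pablo–Rhea. Each forms one triangle with Zara, for 5 in total.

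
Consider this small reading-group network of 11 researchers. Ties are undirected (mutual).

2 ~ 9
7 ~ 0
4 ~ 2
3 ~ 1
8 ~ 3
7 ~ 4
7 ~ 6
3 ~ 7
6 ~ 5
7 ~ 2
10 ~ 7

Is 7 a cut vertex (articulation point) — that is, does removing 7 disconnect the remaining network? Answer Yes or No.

Yes

Removing 7 leaves {2, 4, and 9} with no path to {1, 3, and 8}, so the network splits into 5 components. 7 is a cut vertex.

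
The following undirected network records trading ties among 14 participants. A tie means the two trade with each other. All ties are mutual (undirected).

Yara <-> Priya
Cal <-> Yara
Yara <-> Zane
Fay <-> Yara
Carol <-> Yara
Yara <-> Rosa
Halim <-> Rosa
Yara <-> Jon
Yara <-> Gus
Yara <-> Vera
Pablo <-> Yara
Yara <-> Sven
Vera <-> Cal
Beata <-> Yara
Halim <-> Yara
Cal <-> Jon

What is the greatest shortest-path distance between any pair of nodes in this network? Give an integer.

Eccentricity of each node (its greatest distance to any other): Beata:2, Cal:2, Carol:2, Fay:2, Gus:2, Halim:2, Jon:2, Pablo:2, Priya:2, Rosa:2, Sven:2, Vera:2, Yara:1, Zane:2.
The maximum eccentricity is 2, realized for instance by the pair Carol–Beata via Carol – Yara – Beata. So the diameter is 2.

2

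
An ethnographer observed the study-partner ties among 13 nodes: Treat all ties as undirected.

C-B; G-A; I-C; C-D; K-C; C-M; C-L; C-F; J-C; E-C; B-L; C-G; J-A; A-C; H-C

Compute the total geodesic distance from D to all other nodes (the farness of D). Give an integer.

23

Distances from D: A:2, B:2, C:1, E:2, F:2, G:2, H:2, I:2, J:2, K:2, L:2, M:2.
Sum = 2 + 2 + 1 + 2 + 2 + 2 + 2 + 2 + 2 + 2 + 2 + 2 = 23.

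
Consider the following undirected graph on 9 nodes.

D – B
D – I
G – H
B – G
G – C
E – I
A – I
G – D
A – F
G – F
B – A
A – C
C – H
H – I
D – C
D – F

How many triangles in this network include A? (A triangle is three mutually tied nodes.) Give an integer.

0

A's neighbors are B, C, F, and I, but none of them are tied to each other, so no triangle contains A.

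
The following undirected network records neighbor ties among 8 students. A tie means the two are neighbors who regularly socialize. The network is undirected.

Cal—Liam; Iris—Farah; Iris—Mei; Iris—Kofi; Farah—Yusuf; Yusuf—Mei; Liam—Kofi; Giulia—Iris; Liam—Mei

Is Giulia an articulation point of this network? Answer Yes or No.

Even without Giulia, every remaining node can still reach every other (the residual graph is connected), so Giulia is not a cut vertex.

No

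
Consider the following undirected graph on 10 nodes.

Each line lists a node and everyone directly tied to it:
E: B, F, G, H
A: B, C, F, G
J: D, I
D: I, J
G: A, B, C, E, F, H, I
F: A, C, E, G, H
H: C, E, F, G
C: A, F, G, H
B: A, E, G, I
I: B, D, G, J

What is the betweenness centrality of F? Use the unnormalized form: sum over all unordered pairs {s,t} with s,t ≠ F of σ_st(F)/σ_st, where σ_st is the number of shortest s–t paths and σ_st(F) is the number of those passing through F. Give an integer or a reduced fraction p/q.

1

Pairs whose geodesics pass through F — A–E: 1/3; A–H: 1/3; C–E: 1/3.
All other pairs contribute 0.
Summing the contributions gives betweenness(F) = 1.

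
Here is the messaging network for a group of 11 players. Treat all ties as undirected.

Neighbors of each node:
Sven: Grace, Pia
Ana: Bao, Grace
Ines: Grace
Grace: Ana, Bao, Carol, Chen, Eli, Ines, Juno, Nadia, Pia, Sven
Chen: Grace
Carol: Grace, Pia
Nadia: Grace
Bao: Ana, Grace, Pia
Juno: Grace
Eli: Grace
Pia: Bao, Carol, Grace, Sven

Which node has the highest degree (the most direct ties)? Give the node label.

Degrees — Ana:2, Bao:3, Carol:2, Chen:1, Eli:1, Grace:10, Ines:1, Juno:1, Nadia:1, Pia:4, Sven:2.
The maximum is 10, attained only by Grace.

Grace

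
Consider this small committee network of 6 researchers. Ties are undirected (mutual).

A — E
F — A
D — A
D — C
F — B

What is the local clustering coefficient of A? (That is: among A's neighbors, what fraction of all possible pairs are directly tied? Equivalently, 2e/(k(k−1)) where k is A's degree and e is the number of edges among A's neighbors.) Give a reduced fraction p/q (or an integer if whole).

0

A's neighbors: D, E, and F (k = 3).
Possible neighbor pairs: C(3,2) = 3. Edges among them: none → e = 0.
Clustering(A) = 0/3 = 0.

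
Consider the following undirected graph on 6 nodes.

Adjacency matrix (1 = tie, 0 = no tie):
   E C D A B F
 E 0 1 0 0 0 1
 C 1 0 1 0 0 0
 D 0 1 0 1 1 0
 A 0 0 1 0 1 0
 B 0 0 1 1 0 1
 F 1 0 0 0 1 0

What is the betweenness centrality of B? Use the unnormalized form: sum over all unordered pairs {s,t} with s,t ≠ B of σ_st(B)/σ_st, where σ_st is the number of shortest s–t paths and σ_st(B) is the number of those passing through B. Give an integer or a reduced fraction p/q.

5/2

Pairs whose geodesics pass through B — E–A: 1/2; D–F: 1; A–F: 1.
All other pairs contribute 0.
Summing the contributions gives betweenness(B) = 5/2.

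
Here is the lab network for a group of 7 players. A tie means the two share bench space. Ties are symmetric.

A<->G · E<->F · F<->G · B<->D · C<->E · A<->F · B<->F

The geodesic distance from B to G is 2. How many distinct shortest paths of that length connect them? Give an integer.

The shortest distance is 2, and the only length-2 path is B–F–G. So there is exactly 1 shortest path.

1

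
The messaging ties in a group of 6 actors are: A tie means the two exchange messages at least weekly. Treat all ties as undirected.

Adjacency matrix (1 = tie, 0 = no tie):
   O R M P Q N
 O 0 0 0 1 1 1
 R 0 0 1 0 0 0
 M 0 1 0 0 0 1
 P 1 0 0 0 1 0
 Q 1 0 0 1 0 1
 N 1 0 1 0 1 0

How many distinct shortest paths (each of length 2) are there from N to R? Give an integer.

The shortest distance is 2, and the only length-2 path is N–M–R. So there is exactly 1 shortest path.

1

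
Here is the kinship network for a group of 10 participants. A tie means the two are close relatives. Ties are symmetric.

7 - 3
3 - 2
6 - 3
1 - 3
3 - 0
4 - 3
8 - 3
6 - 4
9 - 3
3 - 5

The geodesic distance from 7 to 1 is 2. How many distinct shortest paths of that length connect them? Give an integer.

The shortest distance is 2, and the only length-2 path is 7–3–1. So there is exactly 1 shortest path.

1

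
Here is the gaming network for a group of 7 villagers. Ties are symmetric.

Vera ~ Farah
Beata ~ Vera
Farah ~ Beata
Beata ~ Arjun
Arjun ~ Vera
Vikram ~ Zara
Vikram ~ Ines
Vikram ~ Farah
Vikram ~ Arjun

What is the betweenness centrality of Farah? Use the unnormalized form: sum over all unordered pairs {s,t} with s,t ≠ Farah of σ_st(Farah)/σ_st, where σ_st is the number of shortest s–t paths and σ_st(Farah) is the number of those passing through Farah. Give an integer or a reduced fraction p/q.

3

Pairs whose geodesics pass through Farah — Vera–Ines: 1/2; Vera–Vikram: 1/2; Vera–Zara: 1/2; Beata–Ines: 1/2; Beata–Vikram: 1/2; Beata–Zara: 1/2.
All other pairs contribute 0.
Summing the contributions gives betweenness(Farah) = 3.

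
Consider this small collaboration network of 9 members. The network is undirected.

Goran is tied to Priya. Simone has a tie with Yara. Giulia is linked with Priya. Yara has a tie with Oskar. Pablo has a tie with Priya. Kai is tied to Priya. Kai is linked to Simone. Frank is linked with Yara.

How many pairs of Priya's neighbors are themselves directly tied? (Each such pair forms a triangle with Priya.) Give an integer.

0

Priya's neighbors are Giulia, Goran, Kai, and Pablo, but none of them are tied to each other, so no triangle contains Priya.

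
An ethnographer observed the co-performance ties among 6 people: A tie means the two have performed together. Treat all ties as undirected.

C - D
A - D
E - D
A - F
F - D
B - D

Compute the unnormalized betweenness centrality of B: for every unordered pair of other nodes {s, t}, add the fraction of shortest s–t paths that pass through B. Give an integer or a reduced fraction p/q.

No shortest path between any pair of other nodes passes through B.
Summing the contributions gives betweenness(B) = 0.

0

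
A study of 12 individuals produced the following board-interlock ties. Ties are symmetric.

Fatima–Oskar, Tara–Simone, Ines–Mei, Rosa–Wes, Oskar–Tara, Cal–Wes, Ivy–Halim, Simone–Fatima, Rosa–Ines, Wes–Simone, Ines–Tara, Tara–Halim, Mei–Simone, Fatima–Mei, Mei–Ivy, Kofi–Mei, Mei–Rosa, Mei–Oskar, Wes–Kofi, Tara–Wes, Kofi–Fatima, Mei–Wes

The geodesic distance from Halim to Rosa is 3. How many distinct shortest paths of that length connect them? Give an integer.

3

The shortest distance is 3. The length-3 paths are: Halim–Ivy–Mei–Rosa; Halim–Tara–Wes–Rosa; Halim–Tara–Ines–Rosa.
That gives 3 distinct shortest paths.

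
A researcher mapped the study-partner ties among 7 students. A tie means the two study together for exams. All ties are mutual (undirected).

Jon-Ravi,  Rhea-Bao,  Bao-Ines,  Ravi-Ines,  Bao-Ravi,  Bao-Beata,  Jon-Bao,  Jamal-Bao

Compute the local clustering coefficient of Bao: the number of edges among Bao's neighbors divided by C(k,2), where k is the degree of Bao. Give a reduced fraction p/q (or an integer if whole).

Bao's neighbors: Beata, Ines, Jamal, Jon, Ravi, and Rhea (k = 6).
Possible neighbor pairs: C(6,2) = 15. Edges among them: Ines–Ravi, Jon–Ravi → e = 2.
Clustering(Bao) = 2/15.

2/15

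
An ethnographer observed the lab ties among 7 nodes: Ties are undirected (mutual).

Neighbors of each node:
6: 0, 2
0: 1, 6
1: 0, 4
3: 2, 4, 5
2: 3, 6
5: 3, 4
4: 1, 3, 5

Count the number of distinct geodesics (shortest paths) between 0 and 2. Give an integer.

The shortest distance is 2, and the only length-2 path is 0–6–2. So there is exactly 1 shortest path.

1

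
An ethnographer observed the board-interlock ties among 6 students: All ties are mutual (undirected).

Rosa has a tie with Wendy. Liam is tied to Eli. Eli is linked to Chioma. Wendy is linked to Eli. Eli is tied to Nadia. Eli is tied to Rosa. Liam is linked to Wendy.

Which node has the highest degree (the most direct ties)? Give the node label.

Eli

Degrees — Chioma:1, Eli:5, Liam:2, Nadia:1, Rosa:2, Wendy:3.
The maximum is 5, attained only by Eli.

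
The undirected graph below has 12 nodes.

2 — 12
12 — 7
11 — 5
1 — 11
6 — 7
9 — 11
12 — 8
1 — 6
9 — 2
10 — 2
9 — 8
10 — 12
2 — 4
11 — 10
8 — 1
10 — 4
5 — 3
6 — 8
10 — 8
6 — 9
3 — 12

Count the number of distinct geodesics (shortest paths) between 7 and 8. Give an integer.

The shortest distance is 2. The length-2 paths are: 7–12–8; 7–6–8.
That gives 2 distinct shortest paths.

2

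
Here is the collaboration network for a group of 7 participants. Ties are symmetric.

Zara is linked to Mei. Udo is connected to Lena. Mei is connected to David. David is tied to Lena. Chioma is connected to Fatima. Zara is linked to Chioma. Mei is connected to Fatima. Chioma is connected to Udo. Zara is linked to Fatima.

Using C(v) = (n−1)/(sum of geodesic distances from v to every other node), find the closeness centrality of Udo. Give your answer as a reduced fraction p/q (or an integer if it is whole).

Distances from Udo: Chioma:1, David:2, Fatima:2, Lena:1, Mei:3, Zara:2. Sum = 11.
n = 7, so closeness = 6/11.

6/11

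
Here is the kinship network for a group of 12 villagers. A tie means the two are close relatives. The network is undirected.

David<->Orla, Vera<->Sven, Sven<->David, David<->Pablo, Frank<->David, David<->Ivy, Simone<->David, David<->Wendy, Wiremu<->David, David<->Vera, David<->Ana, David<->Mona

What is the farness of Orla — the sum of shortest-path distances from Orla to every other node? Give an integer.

21

Distances from Orla: Ana:2, David:1, Frank:2, Ivy:2, Mona:2, Pablo:2, Simone:2, Sven:2, Vera:2, Wendy:2, Wiremu:2.
Sum = 2 + 1 + 2 + 2 + 2 + 2 + 2 + 2 + 2 + 2 + 2 = 21.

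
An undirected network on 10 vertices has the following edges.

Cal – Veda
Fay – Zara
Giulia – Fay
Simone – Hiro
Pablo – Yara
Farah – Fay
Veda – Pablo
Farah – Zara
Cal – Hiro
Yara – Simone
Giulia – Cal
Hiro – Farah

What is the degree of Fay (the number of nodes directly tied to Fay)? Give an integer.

Fay is directly tied to Farah, Giulia, and Zara. That is 3 neighbors, so the degree of Fay is 3.

3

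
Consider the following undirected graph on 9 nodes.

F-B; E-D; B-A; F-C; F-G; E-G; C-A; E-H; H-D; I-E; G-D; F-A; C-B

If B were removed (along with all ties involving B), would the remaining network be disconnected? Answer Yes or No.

No

Even without B, every remaining node can still reach every other (the residual graph is connected), so B is not a cut vertex.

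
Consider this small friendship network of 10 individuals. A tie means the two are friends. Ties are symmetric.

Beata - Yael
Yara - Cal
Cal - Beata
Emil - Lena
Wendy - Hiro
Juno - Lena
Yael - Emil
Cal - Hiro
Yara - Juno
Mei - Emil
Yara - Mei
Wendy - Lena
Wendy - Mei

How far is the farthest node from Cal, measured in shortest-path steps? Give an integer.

3

Distances from Cal: Beata:1, Emil:3, Hiro:1, Juno:2, Lena:3, Mei:2, Wendy:2, Yael:2, Yara:1.
The largest is 3 (to Emil and Lena), so the eccentricity of Cal is 3.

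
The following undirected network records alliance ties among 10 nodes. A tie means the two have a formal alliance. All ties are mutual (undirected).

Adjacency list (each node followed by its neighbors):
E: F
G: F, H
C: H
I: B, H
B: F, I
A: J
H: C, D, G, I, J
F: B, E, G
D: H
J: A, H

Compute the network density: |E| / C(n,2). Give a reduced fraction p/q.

2/9

There are 10 edges and 10 nodes, so the maximum possible is C(10,2) = 45.
Density = 10/45 = 2/9.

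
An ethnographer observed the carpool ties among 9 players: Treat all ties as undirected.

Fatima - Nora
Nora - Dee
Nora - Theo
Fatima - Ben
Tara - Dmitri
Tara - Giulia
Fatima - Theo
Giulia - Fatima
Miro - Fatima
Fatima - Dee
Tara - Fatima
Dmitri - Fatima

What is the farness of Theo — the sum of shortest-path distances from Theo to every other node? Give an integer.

Distances from Theo: Ben:2, Dee:2, Dmitri:2, Fatima:1, Giulia:2, Miro:2, Nora:1, Tara:2.
Sum = 2 + 2 + 2 + 1 + 2 + 2 + 1 + 2 = 14.

14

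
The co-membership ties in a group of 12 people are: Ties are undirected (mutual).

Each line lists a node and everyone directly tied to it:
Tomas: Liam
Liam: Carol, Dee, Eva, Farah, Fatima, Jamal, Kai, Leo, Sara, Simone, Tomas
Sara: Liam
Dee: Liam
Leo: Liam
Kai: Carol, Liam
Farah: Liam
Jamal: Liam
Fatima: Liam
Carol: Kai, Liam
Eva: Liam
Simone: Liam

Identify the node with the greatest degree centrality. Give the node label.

Degrees — Carol:2, Dee:1, Eva:1, Farah:1, Fatima:1, Jamal:1, Kai:2, Leo:1, Liam:11, Sara:1, Simone:1, Tomas:1.
The maximum is 11, attained only by Liam.

Liam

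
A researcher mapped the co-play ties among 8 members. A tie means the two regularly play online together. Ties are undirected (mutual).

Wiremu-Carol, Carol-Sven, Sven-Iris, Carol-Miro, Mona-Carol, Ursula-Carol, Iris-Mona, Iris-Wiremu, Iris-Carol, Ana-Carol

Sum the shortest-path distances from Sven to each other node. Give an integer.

Distances from Sven: Ana:2, Carol:1, Iris:1, Miro:2, Mona:2, Ursula:2, Wiremu:2.
Sum = 2 + 1 + 1 + 2 + 2 + 2 + 2 = 12.

12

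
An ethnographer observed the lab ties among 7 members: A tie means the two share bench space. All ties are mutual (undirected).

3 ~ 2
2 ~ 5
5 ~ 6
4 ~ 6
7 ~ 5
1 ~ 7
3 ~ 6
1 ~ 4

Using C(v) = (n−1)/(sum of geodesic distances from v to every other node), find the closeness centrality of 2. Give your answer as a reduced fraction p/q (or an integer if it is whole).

Distances from 2: 1:3, 3:1, 4:3, 5:1, 6:2, 7:2. Sum = 12.
n = 7, so closeness = 6/12 = 1/2.

1/2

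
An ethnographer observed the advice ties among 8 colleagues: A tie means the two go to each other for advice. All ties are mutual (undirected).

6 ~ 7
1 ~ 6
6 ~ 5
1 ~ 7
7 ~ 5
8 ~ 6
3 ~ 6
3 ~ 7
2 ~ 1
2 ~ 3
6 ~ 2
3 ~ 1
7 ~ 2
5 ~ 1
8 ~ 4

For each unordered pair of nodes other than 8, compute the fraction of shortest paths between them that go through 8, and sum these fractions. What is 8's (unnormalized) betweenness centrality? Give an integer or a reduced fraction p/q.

Pairs whose geodesics pass through 8 — 4–3: 1; 4–6: 1; 4–1: 1; 4–7: 1; 4–5: 1; 4–2: 1.
All other pairs contribute 0.
Summing the contributions gives betweenness(8) = 6.

6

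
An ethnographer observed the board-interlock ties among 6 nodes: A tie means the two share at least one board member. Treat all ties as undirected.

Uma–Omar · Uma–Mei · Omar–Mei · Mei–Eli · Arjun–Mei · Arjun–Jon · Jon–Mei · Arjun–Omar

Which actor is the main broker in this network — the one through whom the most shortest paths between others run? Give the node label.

Mei

Unnormalized betweenness of each node: Arjun:1/2, Eli:0, Jon:0, Mei:6, Omar:1/2, Uma:0.
Mei has the largest value, 6, making it the main broker — the node through which the most shortest paths run.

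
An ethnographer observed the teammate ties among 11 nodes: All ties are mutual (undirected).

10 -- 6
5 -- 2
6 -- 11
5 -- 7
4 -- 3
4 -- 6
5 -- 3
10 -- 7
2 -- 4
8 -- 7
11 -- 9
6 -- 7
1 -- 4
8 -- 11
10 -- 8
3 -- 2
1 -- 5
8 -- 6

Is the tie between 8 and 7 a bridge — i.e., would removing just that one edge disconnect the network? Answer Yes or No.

No

Even without that edge, 8 still reaches 7 via 8 – 10 – 7, so the network stays connected. Not a bridge.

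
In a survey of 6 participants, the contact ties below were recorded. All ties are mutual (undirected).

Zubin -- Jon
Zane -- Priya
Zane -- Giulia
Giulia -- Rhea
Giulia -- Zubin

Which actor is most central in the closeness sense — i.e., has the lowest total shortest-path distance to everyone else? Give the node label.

Giulia

Farness (sum of distances to all others) for each node — Giulia:7, Jon:13, Priya:13, Rhea:11, Zane:9, Zubin:9.
The smallest farness is 7, for Giulia, so Giulia has the highest closeness.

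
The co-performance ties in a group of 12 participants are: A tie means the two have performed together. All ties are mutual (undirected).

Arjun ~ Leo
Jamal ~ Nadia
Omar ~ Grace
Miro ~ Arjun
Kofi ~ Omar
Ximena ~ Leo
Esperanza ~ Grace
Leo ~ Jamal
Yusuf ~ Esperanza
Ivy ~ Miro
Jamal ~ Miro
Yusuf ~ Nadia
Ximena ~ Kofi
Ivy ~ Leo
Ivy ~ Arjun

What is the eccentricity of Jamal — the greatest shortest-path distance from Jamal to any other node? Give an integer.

4

Distances from Jamal: Arjun:2, Esperanza:3, Grace:4, Ivy:2, Kofi:3, Leo:1, Miro:1, Nadia:1, Omar:4, Ximena:2, Yusuf:2.
The largest is 4 (to Grace and Omar), so the eccentricity of Jamal is 4.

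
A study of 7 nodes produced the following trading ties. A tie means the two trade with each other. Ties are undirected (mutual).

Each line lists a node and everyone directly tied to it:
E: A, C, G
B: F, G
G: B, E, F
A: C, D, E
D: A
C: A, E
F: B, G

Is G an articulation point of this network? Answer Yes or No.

Yes

Removing G leaves {B and F} with no path to {A, C, D, and E}, so the network splits into 2 components. G is a cut vertex.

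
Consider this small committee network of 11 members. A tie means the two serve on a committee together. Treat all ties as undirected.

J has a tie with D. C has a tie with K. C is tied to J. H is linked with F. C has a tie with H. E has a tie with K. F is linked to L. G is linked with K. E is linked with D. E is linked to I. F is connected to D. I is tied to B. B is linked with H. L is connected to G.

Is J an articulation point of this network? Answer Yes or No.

No

Even without J, every remaining node can still reach every other (the residual graph is connected), so J is not a cut vertex.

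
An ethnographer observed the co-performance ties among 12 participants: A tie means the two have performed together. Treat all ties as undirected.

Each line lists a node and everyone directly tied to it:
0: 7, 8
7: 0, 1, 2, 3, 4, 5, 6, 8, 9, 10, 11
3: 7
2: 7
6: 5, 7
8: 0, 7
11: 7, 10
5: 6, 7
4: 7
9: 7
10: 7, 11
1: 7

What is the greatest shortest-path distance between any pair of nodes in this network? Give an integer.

2

Eccentricity of each node (its greatest distance to any other): 0:2, 1:2, 2:2, 3:2, 4:2, 5:2, 6:2, 7:1, 8:2, 9:2, 10:2, 11:2.
The maximum eccentricity is 2, realized for instance by the pair 10–2 via 10 – 7 – 2. So the diameter is 2.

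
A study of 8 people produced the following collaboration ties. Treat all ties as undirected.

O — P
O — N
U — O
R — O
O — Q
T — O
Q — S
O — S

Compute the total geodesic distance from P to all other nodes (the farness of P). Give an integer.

13

Distances from P: N:2, O:1, Q:2, R:2, S:2, T:2, U:2.
Sum = 2 + 1 + 2 + 2 + 2 + 2 + 2 = 13.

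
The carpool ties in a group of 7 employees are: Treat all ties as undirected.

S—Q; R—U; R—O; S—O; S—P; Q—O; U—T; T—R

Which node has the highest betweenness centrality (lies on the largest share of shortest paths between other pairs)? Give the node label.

Unnormalized betweenness of each node: O:9, P:0, Q:0, R:8, S:5, T:0, U:0.
O has the largest value, 9, making it the main broker — the node through which the most shortest paths run.

O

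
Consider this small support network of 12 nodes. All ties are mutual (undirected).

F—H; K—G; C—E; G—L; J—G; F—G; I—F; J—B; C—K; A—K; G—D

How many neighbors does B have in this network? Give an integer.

1

B is directly tied to J. That is 1 neighbor, so the degree of B is 1.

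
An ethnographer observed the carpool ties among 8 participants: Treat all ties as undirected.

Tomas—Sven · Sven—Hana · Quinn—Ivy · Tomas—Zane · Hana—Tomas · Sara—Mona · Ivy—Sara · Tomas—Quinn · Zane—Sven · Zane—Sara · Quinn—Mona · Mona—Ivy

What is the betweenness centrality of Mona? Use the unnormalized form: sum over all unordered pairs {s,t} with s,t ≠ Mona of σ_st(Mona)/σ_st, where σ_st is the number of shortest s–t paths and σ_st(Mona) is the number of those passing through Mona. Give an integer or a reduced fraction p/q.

1/2

Pairs whose geodesics pass through Mona — Quinn–Sara: 1/2.
All other pairs contribute 0.
Summing the contributions gives betweenness(Mona) = 1/2.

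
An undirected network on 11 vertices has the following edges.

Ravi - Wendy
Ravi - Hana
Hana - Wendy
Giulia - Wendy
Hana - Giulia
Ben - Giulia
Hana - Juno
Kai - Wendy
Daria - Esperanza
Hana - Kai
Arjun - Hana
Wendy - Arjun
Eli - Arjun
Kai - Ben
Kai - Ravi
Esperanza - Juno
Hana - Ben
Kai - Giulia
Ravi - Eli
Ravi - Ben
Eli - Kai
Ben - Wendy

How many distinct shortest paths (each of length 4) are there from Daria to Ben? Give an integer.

1

The shortest distance is 4, and the only length-4 path is Daria–Esperanza–Juno–Hana–Ben. So there is exactly 1 shortest path.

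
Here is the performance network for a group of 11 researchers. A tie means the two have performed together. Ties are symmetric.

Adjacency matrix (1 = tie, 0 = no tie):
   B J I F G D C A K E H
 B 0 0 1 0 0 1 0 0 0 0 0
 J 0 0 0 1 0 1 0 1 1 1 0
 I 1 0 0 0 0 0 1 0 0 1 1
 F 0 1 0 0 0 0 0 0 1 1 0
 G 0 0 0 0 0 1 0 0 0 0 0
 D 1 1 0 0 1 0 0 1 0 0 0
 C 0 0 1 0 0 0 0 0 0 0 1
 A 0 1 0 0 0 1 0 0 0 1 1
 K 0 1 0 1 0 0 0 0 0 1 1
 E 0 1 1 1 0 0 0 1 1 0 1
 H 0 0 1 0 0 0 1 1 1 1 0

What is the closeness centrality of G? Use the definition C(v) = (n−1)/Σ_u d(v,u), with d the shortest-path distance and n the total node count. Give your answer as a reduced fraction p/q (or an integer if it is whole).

5/13

Distances from G: A:2, B:2, C:4, D:1, E:3, F:3, H:3, I:3, J:2, K:3. Sum = 26.
n = 11, so closeness = 10/26 = 5/13.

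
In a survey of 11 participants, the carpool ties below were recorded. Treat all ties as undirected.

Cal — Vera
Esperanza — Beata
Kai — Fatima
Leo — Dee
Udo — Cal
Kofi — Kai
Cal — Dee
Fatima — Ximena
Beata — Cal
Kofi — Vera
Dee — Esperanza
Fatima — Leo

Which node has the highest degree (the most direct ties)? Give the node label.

Degrees — Beata:2, Cal:4, Dee:3, Esperanza:2, Fatima:3, Kai:2, Kofi:2, Leo:2, Udo:1, Vera:2, Ximena:1.
The maximum is 4, attained only by Cal.

Cal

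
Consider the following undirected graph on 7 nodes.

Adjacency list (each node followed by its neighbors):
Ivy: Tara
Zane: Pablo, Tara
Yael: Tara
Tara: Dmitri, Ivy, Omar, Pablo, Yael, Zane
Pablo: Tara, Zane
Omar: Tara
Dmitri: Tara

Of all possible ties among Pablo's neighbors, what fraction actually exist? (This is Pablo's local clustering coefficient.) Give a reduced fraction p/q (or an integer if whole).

1

Pablo's neighbors: Tara and Zane (k = 2).
Possible neighbor pairs: C(2,2) = 1. Edges among them: Tara–Zane → e = 1.
Clustering(Pablo) = 1/1.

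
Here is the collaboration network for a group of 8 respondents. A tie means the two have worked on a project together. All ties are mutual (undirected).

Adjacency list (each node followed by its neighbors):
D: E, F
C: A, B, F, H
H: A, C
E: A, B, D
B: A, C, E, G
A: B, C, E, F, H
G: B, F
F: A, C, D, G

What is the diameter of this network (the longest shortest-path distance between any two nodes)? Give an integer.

3

Eccentricity of each node (its greatest distance to any other): A:2, B:2, C:2, D:3, E:2, F:2, G:3, H:3.
The maximum eccentricity is 3, realized for instance by the pair H–D via H – A – E – D. So the diameter is 3.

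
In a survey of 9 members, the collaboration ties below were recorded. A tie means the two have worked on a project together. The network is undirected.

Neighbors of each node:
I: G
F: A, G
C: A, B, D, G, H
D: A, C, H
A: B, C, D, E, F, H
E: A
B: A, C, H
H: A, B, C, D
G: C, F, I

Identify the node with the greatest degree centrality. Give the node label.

A

Degrees — A:6, B:3, C:5, D:3, E:1, F:2, G:3, H:4, I:1.
The maximum is 6, attained only by A.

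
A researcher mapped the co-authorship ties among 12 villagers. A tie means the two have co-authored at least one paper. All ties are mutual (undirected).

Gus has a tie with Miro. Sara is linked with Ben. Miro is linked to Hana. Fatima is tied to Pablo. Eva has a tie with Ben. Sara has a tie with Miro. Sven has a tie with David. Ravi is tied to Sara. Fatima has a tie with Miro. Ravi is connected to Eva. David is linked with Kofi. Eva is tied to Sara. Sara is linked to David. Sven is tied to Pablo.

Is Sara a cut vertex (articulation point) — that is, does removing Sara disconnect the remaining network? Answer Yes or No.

Removing Sara leaves {David, Fatima, Gus, Hana, Kofi, Miro, Pablo, and Sven} with no path to {Ben, Eva, and Ravi}, so the network splits into 2 components. Sara is a cut vertex.

Yes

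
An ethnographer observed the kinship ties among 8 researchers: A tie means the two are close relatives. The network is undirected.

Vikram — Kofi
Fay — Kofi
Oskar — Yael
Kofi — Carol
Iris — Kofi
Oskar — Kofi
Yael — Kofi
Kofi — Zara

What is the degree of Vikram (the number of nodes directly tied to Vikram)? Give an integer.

Vikram is directly tied to Kofi. That is 1 neighbor, so the degree of Vikram is 1.

1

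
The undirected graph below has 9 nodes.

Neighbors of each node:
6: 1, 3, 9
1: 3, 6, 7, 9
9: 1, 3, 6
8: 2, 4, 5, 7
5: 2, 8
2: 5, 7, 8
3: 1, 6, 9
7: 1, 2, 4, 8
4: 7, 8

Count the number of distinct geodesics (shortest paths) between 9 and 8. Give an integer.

The shortest distance is 3, and the only length-3 path is 9–1–7–8. So there is exactly 1 shortest path.

1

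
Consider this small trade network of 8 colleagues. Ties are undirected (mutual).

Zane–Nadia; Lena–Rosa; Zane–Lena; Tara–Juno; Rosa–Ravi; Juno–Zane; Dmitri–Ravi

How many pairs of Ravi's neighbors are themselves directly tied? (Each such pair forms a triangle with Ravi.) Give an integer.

Ravi's neighbors are Dmitri and Rosa, but none of them are tied to each other, so no triangle contains Ravi.

0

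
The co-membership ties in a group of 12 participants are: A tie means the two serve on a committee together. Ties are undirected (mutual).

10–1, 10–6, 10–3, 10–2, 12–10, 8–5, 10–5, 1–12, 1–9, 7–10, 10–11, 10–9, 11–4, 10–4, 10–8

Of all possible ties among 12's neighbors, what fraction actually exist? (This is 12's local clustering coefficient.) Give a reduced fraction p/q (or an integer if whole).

12's neighbors: 1 and 10 (k = 2).
Possible neighbor pairs: C(2,2) = 1. Edges among them: 1–10 → e = 1.
Clustering(12) = 1/1.

1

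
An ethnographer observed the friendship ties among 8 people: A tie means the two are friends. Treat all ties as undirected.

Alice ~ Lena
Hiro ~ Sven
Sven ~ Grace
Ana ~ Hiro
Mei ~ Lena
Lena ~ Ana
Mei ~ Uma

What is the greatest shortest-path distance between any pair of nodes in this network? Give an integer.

6

Eccentricity of each node (its greatest distance to any other): Alice:5, Ana:3, Grace:6, Hiro:4, Lena:4, Mei:5, Sven:5, Uma:6.
The maximum eccentricity is 6, realized for instance by the pair Uma–Grace via Uma – Mei – Lena – Ana – Hiro – Sven – Grace. So the diameter is 6.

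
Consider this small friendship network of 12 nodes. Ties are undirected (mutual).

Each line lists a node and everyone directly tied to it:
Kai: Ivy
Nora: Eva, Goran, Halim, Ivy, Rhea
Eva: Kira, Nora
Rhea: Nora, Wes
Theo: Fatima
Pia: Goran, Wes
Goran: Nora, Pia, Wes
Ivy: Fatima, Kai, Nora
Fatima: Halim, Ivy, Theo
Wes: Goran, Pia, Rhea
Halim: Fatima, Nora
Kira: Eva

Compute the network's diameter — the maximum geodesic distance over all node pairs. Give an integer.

5

Eccentricity of each node (its greatest distance to any other): Eva:4, Fatima:4, Goran:4, Halim:3, Ivy:3, Kai:4, Kira:5, Nora:3, Pia:5, Rhea:4, Theo:5, Wes:5.
The maximum eccentricity is 5, realized for instance by the pair Theo–Kira via Theo – Fatima – Halim – Nora – Eva – Kira. So the diameter is 5.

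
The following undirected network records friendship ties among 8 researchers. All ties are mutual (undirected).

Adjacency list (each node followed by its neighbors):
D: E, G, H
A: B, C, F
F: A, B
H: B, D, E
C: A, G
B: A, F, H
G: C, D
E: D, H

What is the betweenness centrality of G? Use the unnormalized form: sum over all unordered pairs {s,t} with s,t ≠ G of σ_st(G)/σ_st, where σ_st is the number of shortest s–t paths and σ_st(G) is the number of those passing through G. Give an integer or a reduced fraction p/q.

3

Pairs whose geodesics pass through G — H–C: 1/2; E–C: 1; D–C: 1; D–A: 1/2.
All other pairs contribute 0.
Summing the contributions gives betweenness(G) = 3.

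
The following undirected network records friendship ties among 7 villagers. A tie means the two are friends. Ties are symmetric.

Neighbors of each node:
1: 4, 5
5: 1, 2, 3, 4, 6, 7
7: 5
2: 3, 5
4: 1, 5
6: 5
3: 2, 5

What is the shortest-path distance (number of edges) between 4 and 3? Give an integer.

One shortest route is 4 – 5 – 3, which uses 2 edges, and 4 and 3 are not directly tied, so nothing shorter exists. So d(4,3) = 2.

2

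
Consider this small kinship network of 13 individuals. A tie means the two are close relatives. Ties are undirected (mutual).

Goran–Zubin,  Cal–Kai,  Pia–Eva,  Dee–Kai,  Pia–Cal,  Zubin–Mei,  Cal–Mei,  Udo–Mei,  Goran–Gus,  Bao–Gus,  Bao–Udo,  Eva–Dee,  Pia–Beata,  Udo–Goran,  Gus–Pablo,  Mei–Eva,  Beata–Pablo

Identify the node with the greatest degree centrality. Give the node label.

Degrees — Bao:2, Beata:2, Cal:3, Dee:2, Eva:3, Goran:3, Gus:3, Kai:2, Mei:4, Pablo:2, Pia:3, Udo:3, Zubin:2.
The maximum is 4, attained only by Mei.

Mei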